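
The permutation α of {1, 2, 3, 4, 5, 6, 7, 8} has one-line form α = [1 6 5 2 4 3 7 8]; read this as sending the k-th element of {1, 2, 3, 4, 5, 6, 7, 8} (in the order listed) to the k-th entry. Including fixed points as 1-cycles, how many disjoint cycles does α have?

The cycle decomposition is (1)(2, 6, 3, 5, 4)(7)(8), which has 4 cycles (counting 1-cycles).

4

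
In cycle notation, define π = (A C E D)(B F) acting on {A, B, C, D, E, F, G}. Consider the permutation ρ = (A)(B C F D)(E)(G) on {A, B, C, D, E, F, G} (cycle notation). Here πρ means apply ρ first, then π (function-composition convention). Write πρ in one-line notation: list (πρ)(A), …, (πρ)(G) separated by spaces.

C E B F D A G

(πρ)(x) = π(ρ(x)). Computing each image: π(ρ(A)) = π(A) = C, π(ρ(B)) = π(C) = E, π(ρ(C)) = π(F) = B, π(ρ(D)) = π(B) = F, π(ρ(E)) = π(E) = D, π(ρ(F)) = π(D) = A, π(ρ(G)) = π(G) = G.
Hence πρ = [C E B F D A G].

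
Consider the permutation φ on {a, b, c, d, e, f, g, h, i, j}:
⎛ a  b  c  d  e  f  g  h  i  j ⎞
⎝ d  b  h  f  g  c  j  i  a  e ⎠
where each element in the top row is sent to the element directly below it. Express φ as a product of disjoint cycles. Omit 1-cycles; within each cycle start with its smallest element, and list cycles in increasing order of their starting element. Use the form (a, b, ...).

Start at a and follow images: a → d → f → c → h → i → a, giving the cycle (a, d, f, c, h, i).
Repeating from the next unused element and collecting all non-trivial cycles gives (a, d, f, c, h, i)(e, g, j).

(a, d, f, c, h, i)(e, g, j)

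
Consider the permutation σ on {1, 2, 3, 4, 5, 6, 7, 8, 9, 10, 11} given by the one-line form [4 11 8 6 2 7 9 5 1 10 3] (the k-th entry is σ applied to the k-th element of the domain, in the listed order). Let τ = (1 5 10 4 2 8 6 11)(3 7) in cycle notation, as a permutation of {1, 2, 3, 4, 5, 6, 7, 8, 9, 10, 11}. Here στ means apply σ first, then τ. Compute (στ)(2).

1

(στ)(2) = τ(σ(2)). σ(2) = 11, then τ(11) = 1. So (στ)(2) = 1.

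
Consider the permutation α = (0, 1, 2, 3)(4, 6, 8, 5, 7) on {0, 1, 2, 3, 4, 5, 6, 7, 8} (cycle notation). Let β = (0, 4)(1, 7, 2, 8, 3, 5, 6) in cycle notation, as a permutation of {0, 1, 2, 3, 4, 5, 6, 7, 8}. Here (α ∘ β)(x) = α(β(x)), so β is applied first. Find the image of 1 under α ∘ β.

(α ∘ β)(1) = α(β(1)). β(1) = 7, then α(7) = 4. So (α ∘ β)(1) = 4.

4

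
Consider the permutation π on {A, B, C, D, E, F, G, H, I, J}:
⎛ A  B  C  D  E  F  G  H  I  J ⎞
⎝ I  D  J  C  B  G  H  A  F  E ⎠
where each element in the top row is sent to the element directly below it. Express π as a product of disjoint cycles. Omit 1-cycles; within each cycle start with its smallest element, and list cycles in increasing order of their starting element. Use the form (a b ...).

Iterating π from A gives A → I → F → G → H → A; that is the 5-cycle (A I F G H).
Repeating from the next unused element and collecting all non-trivial cycles gives (A I F G H)(B D C J E).

(A I F G H)(B D C J E)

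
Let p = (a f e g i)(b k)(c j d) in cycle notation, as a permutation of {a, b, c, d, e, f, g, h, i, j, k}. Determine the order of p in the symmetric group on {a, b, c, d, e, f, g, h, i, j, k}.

The disjoint cycles have lengths 5, 3, 2, 1.
The order of p is the least common multiple of its cycle lengths: lcm(5, 3, 2) = 30.

30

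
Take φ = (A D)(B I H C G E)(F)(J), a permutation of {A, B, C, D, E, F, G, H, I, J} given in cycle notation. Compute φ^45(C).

C lies in the 6-cycle (B I H C G E).
Powers repeat with period 6 on this cycle, and 45 mod 6 = 3, so φ^45(C) = φ^3(C).
Advancing 3 steps from C: C → G → E → B.

B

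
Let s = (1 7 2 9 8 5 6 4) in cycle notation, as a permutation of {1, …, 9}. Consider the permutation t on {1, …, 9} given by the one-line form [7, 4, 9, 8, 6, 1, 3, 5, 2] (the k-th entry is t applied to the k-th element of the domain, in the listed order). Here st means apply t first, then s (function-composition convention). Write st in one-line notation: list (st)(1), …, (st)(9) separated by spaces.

2 1 8 5 4 7 3 6 9

(st)(x) = s(t(x)). Computing each image: s(t(1)) = s(7) = 2, s(t(2)) = s(4) = 1, s(t(3)) = s(9) = 8, s(t(4)) = s(8) = 5, s(t(5)) = s(6) = 4, s(t(6)) = s(1) = 7, s(t(7)) = s(3) = 3, s(t(8)) = s(5) = 6, s(t(9)) = s(2) = 9.
Hence st = [2 1 8 5 4 7 3 6 9].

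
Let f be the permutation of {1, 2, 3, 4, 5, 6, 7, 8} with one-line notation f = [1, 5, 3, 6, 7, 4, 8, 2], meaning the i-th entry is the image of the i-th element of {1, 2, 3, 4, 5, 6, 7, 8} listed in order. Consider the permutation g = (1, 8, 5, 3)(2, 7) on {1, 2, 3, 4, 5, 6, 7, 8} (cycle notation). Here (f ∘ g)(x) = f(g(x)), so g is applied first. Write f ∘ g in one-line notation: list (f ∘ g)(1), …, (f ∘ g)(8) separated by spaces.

2 8 1 6 3 4 5 7

(f ∘ g)(x) = f(g(x)). Computing each image: f(g(1)) = f(8) = 2, f(g(2)) = f(7) = 8, f(g(3)) = f(1) = 1, f(g(4)) = f(4) = 6, f(g(5)) = f(3) = 3, f(g(6)) = f(6) = 4, f(g(7)) = f(2) = 5, f(g(8)) = f(5) = 7.
Hence f ∘ g = [2 8 1 6 3 4 5 7].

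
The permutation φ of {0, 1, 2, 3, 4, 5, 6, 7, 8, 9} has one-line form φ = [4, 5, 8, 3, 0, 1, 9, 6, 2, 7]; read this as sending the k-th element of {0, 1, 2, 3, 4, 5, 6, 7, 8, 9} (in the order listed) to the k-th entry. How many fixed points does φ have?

The fixed points (elements with φ(x) = x) are {3}, so there is 1.

1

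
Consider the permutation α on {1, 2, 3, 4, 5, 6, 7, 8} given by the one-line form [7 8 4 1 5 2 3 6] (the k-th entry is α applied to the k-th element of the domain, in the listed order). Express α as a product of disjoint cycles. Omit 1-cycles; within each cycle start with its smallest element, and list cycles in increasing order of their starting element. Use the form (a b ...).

From 1: 1 → 7 → 3 → 4 → 1, closing the cycle (1 7 3 4).
Repeating from the next unused element and collecting all non-trivial cycles gives (1 7 3 4)(2 8 6).

(1 7 3 4)(2 8 6)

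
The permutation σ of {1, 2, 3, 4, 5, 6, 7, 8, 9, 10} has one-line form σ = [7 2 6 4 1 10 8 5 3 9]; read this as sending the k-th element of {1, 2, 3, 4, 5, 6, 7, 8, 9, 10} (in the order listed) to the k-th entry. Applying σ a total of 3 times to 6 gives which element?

3

Tracing 6 → 10 → … returns to 6 after 4 steps, so 6 lies in a 4-cycle (3 6 10 9).
Advancing 3 steps from 6: 6 → 10 → 9 → 3.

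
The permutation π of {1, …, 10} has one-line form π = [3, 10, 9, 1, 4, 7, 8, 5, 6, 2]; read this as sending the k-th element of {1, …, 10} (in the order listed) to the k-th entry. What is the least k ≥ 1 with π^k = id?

Decomposing into disjoint cycles gives cycle lengths 8, 2.
Since disjoint cycles commute, ord(π) = lcm(8, 2) = 8.

8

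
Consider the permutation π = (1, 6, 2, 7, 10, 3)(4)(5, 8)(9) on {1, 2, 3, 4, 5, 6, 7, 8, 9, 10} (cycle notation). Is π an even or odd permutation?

even

The cycle lengths are 6, 2, 1, 1.
A cycle of length ℓ contributes ℓ−1 transpositions, so π is a product of 5 + 1 = 6 transpositions — even.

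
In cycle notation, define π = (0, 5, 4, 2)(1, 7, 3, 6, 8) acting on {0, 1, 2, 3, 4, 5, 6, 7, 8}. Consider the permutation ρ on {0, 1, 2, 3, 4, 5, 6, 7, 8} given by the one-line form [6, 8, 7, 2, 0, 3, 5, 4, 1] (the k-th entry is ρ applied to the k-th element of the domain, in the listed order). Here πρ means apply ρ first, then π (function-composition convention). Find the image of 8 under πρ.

7

ρ(8) = 1, then π(1) = 7; composing gives (πρ)(8) = 7.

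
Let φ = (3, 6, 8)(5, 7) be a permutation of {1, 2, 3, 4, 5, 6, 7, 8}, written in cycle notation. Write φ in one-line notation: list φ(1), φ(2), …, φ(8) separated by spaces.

Reading each image from the cycles: 1→1, 2→2, 3→6, 4→4, 5→7, 6→8, 7→5, 8→3.
Listing these in domain order gives 1 2 6 4 7 8 5 3.

1 2 6 4 7 8 5 3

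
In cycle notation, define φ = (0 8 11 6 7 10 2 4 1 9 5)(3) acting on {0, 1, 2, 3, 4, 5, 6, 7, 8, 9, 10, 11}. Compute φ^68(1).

5

1 lies in the 11-cycle (0 8 11 6 7 10 2 4 1 9 5).
Since the cycle has length 11, φ^68 acts on it the same as φ^2 (68 mod 11 = 2).
Stepping 2 places around the cycle: 1 → 9 → 5.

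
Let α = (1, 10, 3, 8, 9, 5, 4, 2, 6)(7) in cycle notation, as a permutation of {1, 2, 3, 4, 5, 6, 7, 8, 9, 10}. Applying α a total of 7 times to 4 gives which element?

9

4 lies in the 9-cycle (1, 10, 3, 8, 9, 5, 4, 2, 6).
Advancing 7 steps from 4: 4 → 2 → 6 → 1 → 10 → 3 → 8 → 9.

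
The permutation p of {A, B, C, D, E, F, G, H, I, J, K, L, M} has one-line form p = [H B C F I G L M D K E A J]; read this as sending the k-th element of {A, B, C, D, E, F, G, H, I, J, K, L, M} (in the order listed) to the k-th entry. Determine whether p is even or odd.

even

In disjoint-cycle form the cycle lengths are 11, 1, 1.
A cycle is odd iff its length is even; p has 0 even-length cycles, so sgn(p) = (−1)^0 and p is even.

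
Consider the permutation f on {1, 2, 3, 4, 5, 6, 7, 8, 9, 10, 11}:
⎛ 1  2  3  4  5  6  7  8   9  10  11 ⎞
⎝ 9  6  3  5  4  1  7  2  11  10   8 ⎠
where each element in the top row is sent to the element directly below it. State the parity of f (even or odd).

even

In disjoint-cycle form the cycle lengths are 6, 2, 1, 1, 1.
A cycle is odd iff its length is even; f has 2 even-length cycles, so sgn(f) = (−1)^2 and f is even.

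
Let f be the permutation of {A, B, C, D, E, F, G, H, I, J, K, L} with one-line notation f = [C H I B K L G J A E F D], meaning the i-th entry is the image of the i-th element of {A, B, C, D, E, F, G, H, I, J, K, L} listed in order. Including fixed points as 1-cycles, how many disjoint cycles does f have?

3

The cycle decomposition is (A, C, I)(B, H, J, E, K, F, L, D)(G), which has 3 cycles (counting 1-cycles).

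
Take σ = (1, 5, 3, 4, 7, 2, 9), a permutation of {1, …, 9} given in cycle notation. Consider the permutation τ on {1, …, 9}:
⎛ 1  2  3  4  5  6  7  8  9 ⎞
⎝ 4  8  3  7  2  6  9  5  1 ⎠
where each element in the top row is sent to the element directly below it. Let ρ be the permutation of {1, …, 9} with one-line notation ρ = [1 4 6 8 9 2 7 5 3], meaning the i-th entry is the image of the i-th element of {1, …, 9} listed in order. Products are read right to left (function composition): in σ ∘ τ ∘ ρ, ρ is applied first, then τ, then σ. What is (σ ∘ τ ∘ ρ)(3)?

Apply the permutations in order: ρ(3) = 6, then τ(6) = 6, then σ(6) = 6. So (σ ∘ τ ∘ ρ)(3) = 6.

6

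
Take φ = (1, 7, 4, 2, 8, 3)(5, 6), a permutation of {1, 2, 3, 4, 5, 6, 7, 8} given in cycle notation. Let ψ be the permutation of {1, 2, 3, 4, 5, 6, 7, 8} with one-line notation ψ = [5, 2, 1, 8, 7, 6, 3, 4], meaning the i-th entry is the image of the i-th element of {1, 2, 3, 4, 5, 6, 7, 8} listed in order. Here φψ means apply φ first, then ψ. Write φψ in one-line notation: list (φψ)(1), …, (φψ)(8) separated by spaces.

(φψ)(x) = ψ(φ(x)). Computing each image: ψ(φ(1)) = ψ(7) = 3, ψ(φ(2)) = ψ(8) = 4, ψ(φ(3)) = ψ(1) = 5, ψ(φ(4)) = ψ(2) = 2, ψ(φ(5)) = ψ(6) = 6, ψ(φ(6)) = ψ(5) = 7, ψ(φ(7)) = ψ(4) = 8, ψ(φ(8)) = ψ(3) = 1.
Hence φψ = [3 4 5 2 6 7 8 1].

3 4 5 2 6 7 8 1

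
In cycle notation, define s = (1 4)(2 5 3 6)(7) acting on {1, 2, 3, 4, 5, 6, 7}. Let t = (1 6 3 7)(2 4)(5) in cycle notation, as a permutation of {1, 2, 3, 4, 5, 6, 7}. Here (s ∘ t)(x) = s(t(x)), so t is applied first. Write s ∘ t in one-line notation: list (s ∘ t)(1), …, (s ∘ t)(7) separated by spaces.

(s ∘ t)(x) = s(t(x)). Computing each image: s(t(1)) = s(6) = 2, s(t(2)) = s(4) = 1, s(t(3)) = s(7) = 7, s(t(4)) = s(2) = 5, s(t(5)) = s(5) = 3, s(t(6)) = s(3) = 6, s(t(7)) = s(1) = 4.
Hence s ∘ t = [2 1 7 5 3 6 4].

2 1 7 5 3 6 4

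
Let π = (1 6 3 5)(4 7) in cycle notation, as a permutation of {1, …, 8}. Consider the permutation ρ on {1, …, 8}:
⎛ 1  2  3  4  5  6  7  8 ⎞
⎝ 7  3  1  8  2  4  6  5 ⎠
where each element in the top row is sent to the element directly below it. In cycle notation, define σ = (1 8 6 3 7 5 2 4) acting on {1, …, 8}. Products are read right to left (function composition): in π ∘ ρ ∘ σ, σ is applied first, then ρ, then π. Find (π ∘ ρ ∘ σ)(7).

Apply the permutations in order: σ(7) = 5, then ρ(5) = 2, then π(2) = 2. So (π ∘ ρ ∘ σ)(7) = 2.

2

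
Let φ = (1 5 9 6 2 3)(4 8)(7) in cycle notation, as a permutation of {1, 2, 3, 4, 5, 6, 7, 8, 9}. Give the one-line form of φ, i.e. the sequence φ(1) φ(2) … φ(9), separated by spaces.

5 3 1 8 9 2 7 4 6

Reading each image from the cycles: 1→5, 2→3, 3→1, 4→8, 5→9, 6→2, 7→7, 8→4, 9→6.
So the one-line form is 5 3 1 8 9 2 7 4 6.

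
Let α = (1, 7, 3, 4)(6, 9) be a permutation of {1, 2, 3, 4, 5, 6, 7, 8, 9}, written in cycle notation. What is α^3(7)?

1

7 lies in the 4-cycle (1, 7, 3, 4).
Advancing 3 steps from 7: 7 → 3 → 4 → 1.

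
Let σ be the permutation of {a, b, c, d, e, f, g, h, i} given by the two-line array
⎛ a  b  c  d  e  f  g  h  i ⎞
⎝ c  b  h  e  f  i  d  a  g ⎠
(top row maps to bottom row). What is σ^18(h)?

h

Tracing h → a → … returns to h after 3 steps, so h lies in a 3-cycle (a c h).
Since the cycle has length 3, σ^18 acts on it the same as σ^0 (18 mod 3 = 0).
So σ^18(h) = h.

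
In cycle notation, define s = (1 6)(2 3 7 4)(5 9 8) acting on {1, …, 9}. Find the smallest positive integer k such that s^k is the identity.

The disjoint cycles have lengths 4, 3, 2.
The order is lcm(4, 3, 2) = 12.

12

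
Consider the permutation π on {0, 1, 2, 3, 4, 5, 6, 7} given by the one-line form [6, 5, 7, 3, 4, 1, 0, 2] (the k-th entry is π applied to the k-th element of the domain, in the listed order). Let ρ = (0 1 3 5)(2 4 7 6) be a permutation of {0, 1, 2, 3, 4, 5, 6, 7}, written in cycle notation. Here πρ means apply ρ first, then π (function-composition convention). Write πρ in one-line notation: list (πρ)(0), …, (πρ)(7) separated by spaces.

5 3 4 1 2 6 7 0

(πρ)(x) = π(ρ(x)). Computing each image: π(ρ(0)) = π(1) = 5, π(ρ(1)) = π(3) = 3, π(ρ(2)) = π(4) = 4, π(ρ(3)) = π(5) = 1, π(ρ(4)) = π(7) = 2, π(ρ(5)) = π(0) = 6, π(ρ(6)) = π(2) = 7, π(ρ(7)) = π(6) = 0.
Hence πρ = [5 3 4 1 2 6 7 0].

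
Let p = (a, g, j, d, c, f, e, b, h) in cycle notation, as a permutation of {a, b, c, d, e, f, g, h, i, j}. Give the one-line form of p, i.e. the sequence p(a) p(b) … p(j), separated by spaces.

g h f c b e j a i d

Each element maps to the next entry in its cycle (wrapping to the front): a→g, b→h, c→f, d→c, e→b, f→e, g→j, h→a, i→i, j→d.
Listing these in domain order gives g h f c b e j a i d.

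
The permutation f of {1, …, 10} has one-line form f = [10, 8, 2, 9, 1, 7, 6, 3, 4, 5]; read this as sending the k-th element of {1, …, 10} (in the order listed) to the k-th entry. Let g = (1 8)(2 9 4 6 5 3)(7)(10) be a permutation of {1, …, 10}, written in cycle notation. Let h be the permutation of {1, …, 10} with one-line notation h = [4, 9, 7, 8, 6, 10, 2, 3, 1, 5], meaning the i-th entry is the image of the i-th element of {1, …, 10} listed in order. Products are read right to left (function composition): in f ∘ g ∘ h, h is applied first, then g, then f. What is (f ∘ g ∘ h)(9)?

3

(f ∘ g ∘ h)(9) = f(g(h(9))). h(9) = 1, then g(1) = 8, then f(8) = 3, so the result is 3.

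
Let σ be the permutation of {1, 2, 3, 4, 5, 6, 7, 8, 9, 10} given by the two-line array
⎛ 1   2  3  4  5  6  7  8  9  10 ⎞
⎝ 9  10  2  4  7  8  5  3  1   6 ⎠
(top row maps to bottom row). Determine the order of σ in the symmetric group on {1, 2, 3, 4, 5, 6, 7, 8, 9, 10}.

10

The disjoint-cycle form of σ has cycle lengths 5, 2, 2, 1.
Since disjoint cycles commute, ord(σ) = lcm(5, 2, 2) = 10.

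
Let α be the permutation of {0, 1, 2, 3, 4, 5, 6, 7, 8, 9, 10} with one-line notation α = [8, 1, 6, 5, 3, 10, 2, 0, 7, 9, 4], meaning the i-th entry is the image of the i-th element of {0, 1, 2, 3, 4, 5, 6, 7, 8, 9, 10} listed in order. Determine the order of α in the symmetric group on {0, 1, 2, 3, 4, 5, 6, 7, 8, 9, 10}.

Writing α as disjoint cycles, the cycle lengths are 4, 3, 2, 1, 1.
The order is lcm(4, 3, 2) = 12.

12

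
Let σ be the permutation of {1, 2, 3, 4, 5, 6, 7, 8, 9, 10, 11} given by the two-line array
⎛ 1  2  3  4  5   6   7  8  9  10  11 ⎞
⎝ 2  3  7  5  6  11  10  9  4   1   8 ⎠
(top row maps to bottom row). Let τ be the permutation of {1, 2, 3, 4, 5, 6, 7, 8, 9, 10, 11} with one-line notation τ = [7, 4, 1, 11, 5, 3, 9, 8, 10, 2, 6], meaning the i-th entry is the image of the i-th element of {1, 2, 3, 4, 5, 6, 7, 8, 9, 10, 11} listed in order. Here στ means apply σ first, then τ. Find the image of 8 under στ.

σ(8) = 9, then τ(9) = 10; composing gives (στ)(8) = 10.

10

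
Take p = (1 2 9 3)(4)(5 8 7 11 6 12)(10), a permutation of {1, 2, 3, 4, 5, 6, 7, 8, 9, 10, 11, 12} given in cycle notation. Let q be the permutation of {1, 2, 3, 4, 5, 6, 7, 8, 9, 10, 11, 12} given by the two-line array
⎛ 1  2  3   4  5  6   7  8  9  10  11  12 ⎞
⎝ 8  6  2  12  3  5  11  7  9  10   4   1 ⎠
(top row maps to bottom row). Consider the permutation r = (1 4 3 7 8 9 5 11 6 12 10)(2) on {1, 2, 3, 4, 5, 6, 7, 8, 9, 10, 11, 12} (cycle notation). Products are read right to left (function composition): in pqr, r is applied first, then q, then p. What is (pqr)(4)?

Chase 4: r(4) = 3; q(3) = 2; p(2) = 9. Hence (pqr)(4) = 9.

9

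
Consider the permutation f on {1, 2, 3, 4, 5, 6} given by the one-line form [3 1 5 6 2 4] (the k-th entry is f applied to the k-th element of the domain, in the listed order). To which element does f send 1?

3

1 is element number 1 of the domain, and entry number 1 of the one-line form is 3, so f(1) = 3.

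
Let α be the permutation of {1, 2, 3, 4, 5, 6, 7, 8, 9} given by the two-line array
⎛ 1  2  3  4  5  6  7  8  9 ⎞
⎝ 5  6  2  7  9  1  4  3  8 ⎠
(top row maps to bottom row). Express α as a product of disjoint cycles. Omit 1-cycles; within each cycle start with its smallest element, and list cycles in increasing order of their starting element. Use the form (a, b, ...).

Start at 1 and follow images: 1 → 5 → 9 → 8 → 3 → 2 → 6 → 1, giving the cycle (1, 5, 9, 8, 3, 2, 6).
Continuing from each remaining unvisited element yields (1, 5, 9, 8, 3, 2, 6)(4, 7).

(1, 5, 9, 8, 3, 2, 6)(4, 7)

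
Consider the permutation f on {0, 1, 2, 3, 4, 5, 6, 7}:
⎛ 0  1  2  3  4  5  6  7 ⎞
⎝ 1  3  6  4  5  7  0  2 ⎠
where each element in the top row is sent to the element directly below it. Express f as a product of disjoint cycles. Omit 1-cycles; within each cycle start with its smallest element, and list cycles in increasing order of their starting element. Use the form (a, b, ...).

From 0: 0 → 1 → 3 → 4 → 5 → 7 → 2 → 6 → 0, closing the cycle (0, 1, 3, 4, 5, 7, 2, 6).
Repeating from the next unused element and collecting all non-trivial cycles gives (0, 1, 3, 4, 5, 7, 2, 6).

(0, 1, 3, 4, 5, 7, 2, 6)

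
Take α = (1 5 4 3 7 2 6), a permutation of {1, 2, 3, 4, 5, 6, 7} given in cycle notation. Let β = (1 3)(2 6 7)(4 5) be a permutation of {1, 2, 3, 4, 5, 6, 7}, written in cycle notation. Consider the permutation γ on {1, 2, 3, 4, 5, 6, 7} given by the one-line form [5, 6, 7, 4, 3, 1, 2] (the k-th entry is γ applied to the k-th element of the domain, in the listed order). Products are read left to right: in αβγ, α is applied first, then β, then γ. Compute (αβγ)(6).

Apply the permutations in order: α(6) = 1, then β(1) = 3, then γ(3) = 7. So (αβγ)(6) = 7.

7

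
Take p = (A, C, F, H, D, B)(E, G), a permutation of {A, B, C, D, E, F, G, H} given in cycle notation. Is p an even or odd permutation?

even

The cycle lengths are 6, 2.
A cycle of length ℓ contributes ℓ−1 transpositions, so p is a product of 5 + 1 = 6 transpositions — even.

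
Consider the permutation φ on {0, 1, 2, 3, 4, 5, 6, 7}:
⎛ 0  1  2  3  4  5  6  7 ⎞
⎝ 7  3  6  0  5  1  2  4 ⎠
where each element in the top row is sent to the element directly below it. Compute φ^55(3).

Tracing 3 → 0 → … returns to 3 after 6 steps, so 3 lies in a 6-cycle (0, 7, 4, 5, 1, 3).
Since the cycle has length 6, φ^55 acts on it the same as φ^1 (55 mod 6 = 1).
Stepping 1 place around the cycle: 3 → 0.

0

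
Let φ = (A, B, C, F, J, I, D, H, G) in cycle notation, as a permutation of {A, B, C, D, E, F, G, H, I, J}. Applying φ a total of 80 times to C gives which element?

C lies in the 9-cycle (A, B, C, F, J, I, D, H, G).
On a 9-cycle, φ^9 is the identity, so φ^80 = φ^8 there (80 ≡ 8 mod 9).
Stepping 8 places around the cycle: C → F → J → I → D → H → G → A → B.

B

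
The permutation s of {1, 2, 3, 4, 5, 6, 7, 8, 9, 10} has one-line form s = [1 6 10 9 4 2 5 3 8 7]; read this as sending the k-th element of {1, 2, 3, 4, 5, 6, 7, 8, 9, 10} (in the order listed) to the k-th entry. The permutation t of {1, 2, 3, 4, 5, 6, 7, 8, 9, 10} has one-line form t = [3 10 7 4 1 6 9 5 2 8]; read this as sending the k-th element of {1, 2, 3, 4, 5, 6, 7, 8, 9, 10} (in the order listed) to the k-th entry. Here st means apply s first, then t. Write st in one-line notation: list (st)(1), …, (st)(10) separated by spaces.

Chase each element through s then t: 1 → 1 → 3; 2 → 6 → 6; 3 → 10 → 8; 4 → 9 → 2; 5 → 4 → 4; 6 → 2 → 10; 7 → 5 → 1; 8 → 3 → 7; 9 → 8 → 5; 10 → 7 → 9.
So st in one-line form is 3 6 8 2 4 10 1 7 5 9.

3 6 8 2 4 10 1 7 5 9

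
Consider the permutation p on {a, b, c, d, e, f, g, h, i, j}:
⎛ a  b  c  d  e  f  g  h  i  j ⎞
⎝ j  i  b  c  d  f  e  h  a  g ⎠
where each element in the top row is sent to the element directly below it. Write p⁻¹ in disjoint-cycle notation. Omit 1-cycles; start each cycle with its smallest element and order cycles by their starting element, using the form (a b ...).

(a i b c d e g j)

The cycle decomposition of p is (a j g e d c b i).
The inverse reverses every cycle; in canonical form, p⁻¹ = (a i b c d e g j).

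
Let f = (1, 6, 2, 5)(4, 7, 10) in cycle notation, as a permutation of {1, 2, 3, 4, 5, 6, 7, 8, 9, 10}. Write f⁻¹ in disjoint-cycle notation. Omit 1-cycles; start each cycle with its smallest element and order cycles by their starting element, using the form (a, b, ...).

Inverting a permutation written in cycle notation just reverses the order within every cycle.
Reversing each cycle of f and rotating so the smallest element leads gives (1, 5, 2, 6)(4, 10, 7).

(1, 5, 2, 6)(4, 10, 7)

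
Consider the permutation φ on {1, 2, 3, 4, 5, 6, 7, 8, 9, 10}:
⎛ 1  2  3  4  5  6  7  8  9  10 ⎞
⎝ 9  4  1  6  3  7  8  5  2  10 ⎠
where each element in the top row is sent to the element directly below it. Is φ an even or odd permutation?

even

In disjoint-cycle form the cycle lengths are 9, 1.
A cycle of length ℓ contributes ℓ−1 transpositions, so φ is a product of 8 transpositions — even.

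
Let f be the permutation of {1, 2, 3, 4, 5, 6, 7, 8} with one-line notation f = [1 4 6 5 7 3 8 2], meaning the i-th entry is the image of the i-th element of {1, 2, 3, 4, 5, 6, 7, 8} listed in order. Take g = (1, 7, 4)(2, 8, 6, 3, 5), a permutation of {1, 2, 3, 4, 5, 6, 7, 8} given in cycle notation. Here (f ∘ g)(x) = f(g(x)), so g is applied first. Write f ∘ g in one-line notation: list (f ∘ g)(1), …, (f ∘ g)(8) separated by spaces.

For each element, apply g then f: 1 → 7 → 8; 2 → 8 → 2; 3 → 5 → 7; 4 → 1 → 1; 5 → 2 → 4; 6 → 3 → 6; 7 → 4 → 5; 8 → 6 → 3.
Collecting the images, f ∘ g = [8 2 7 1 4 6 5 3].

8 2 7 1 4 6 5 3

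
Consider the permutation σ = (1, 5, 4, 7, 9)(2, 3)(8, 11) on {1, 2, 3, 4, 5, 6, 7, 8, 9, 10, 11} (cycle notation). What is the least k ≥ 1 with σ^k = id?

10

The cycle type of σ is (5, 2, 2, 1, 1).
Since disjoint cycles commute, ord(σ) = lcm(5, 2, 2) = 10.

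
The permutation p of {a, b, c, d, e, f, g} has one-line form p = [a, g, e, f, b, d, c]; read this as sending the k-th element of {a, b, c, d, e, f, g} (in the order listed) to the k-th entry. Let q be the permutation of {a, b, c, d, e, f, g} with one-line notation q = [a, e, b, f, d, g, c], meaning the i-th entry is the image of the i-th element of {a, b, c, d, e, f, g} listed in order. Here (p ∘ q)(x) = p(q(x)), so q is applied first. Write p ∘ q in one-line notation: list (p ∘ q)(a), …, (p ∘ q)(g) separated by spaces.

Chase each element through q then p: a → a → a; b → e → b; c → b → g; d → f → d; e → d → f; f → g → c; g → c → e.
So p ∘ q in one-line form is a b g d f c e.

a b g d f c e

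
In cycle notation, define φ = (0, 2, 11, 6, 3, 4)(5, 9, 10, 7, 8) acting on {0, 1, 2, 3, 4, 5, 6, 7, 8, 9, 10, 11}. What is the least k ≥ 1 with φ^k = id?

30

The cycle type of φ is (6, 5, 1).
The order of φ is the least common multiple of its cycle lengths: lcm(6, 5) = 30.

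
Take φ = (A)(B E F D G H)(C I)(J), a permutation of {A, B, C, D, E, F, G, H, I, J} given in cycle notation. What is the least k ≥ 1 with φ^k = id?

6

The cycle type of φ is (6, 2, 1, 1).
Since disjoint cycles commute, ord(φ) = lcm(6, 2) = 6.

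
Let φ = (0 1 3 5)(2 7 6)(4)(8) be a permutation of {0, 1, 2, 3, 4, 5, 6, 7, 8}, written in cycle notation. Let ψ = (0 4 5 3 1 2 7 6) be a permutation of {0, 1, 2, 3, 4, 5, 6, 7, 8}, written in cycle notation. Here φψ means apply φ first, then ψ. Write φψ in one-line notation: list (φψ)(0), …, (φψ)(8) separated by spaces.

2 1 6 3 5 4 7 0 8

For each element, apply φ then ψ: 0 → 1 → 2; 1 → 3 → 1; 2 → 7 → 6; 3 → 5 → 3; 4 → 4 → 5; 5 → 0 → 4; 6 → 2 → 7; 7 → 6 → 0; 8 → 8 → 8.
Collecting the images, φψ = [2 1 6 3 5 4 7 0 8].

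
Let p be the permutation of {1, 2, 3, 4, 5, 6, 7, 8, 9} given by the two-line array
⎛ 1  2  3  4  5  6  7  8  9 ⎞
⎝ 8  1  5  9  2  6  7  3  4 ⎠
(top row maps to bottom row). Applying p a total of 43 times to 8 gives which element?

2

Tracing 8 → 3 → … returns to 8 after 5 steps, so 8 lies in a 5-cycle (1, 8, 3, 5, 2).
On a 5-cycle, p^5 is the identity, so p^43 = p^3 there (43 ≡ 3 mod 5).
Advancing 3 steps from 8: 8 → 3 → 5 → 2.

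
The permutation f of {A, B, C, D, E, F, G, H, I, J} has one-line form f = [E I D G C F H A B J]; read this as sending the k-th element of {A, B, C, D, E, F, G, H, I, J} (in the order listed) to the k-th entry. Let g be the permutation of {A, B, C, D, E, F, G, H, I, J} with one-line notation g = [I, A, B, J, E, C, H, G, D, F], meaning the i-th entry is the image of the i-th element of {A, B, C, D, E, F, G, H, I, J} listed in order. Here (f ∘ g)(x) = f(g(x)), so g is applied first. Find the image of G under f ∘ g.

A

First apply g: g(G) = H, then f(H) = A. Thus (f ∘ g)(G) = A.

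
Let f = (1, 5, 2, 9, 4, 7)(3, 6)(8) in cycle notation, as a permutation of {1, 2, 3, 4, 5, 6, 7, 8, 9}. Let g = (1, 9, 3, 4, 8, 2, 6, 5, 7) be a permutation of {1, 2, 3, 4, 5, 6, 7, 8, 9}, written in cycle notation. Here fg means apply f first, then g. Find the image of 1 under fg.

7

f(1) = 5, then g(5) = 7; composing gives (fg)(1) = 7.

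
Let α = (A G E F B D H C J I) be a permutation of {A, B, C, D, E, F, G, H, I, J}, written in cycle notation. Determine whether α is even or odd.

odd

The cycle lengths are 10.
A cycle of length ℓ contributes ℓ−1 transpositions, so α is a product of 9 transpositions — odd.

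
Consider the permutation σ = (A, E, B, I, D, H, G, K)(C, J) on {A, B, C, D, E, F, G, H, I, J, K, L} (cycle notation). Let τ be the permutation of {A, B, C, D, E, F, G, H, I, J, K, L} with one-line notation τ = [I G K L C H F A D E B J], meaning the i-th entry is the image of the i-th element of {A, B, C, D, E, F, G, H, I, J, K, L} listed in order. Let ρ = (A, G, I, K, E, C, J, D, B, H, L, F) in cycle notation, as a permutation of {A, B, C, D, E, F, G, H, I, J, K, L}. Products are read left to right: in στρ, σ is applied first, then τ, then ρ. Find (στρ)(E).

I

Apply the permutations in order: σ(E) = B, then τ(B) = G, then ρ(G) = I. So (στρ)(E) = I.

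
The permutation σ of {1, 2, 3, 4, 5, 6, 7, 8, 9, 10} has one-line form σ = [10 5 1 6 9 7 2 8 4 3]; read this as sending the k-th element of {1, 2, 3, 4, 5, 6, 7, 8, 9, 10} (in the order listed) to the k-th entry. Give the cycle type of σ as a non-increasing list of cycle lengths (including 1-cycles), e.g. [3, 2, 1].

The disjoint cycles are (1 10 3)(2 5 9 4 6 7)(8), with lengths 6, 3, 1 in non-increasing order.

[6, 3, 1]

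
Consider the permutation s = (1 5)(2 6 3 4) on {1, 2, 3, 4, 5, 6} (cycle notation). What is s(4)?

2

4 appears in (2 6 3 4); the next entry (wrapping around) is 2.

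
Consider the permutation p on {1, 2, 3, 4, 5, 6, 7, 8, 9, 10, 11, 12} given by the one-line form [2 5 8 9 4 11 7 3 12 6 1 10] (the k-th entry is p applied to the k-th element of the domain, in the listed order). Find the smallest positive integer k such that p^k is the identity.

18

Decomposing into disjoint cycles gives cycle lengths 9, 2, 1.
Since disjoint cycles commute, ord(p) = lcm(9, 2) = 18.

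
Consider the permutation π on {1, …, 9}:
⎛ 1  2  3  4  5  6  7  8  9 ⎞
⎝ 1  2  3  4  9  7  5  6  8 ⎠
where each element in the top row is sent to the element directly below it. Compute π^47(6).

5

Tracing 6 → 7 → … returns to 6 after 5 steps, so 6 lies in a 5-cycle (5 9 8 6 7).
On a 5-cycle, π^5 is the identity, so π^47 = π^2 there (47 ≡ 2 mod 5).
Advancing 2 steps from 6: 6 → 7 → 5.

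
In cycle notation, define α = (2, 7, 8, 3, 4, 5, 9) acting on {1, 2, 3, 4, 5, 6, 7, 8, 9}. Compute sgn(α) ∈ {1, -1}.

1

The cycle lengths are 7, 1, 1.
A cycle of length ℓ contributes ℓ−1 transpositions, so α is a product of 6 transpositions — even.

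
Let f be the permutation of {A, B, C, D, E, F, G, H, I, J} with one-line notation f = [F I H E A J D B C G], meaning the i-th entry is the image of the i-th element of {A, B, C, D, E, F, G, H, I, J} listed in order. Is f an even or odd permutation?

even

In disjoint-cycle form the cycle lengths are 6, 4.
A cycle is odd iff its length is even; f has 2 even-length cycles, so sgn(f) = (−1)^2 and f is even.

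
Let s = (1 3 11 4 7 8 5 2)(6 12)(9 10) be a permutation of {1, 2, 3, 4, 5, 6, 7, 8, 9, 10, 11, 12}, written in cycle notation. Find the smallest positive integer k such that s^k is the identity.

The cycle type of s is (8, 2, 2).
Since disjoint cycles commute, ord(s) = lcm(8, 2, 2) = 8.

8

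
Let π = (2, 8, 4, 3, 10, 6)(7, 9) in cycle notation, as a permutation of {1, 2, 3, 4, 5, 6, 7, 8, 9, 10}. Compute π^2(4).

10

4 lies in the 6-cycle (2, 8, 4, 3, 10, 6).
Stepping 2 places around the cycle: 4 → 3 → 10.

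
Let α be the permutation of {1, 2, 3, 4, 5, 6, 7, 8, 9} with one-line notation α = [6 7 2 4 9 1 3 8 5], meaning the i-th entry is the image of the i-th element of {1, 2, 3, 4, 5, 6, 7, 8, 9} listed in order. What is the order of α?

Decomposing into disjoint cycles gives cycle lengths 3, 2, 2, 1, 1.
Since disjoint cycles commute, ord(α) = lcm(3, 2, 2) = 6.

6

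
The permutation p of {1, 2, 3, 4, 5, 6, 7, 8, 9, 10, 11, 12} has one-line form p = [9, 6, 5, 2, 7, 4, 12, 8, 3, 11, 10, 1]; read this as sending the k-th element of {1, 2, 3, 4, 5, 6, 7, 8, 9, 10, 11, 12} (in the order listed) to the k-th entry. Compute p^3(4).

Tracing 4 → 2 → … returns to 4 after 3 steps, so 4 lies in a 3-cycle (2, 6, 4).
Powers repeat with period 3 on this cycle, and 3 mod 3 = 0, so p^3(4) = p^0(4).
So p^3(4) = 4.

4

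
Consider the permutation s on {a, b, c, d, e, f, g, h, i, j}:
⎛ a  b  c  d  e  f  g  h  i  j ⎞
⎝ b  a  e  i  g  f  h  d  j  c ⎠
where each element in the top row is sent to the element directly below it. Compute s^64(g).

h

Tracing g → h → … returns to g after 7 steps, so g lies in a 7-cycle (c, e, g, h, d, i, j).
On a 7-cycle, s^7 is the identity, so s^64 = s^1 there (64 ≡ 1 mod 7).
Stepping 1 place around the cycle: g → h.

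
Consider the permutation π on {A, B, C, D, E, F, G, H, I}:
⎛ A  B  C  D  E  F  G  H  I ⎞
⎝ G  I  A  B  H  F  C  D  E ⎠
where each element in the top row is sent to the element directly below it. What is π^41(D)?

B

Tracing D → B → … returns to D after 5 steps, so D lies in a 5-cycle (B, I, E, H, D).
Powers repeat with period 5 on this cycle, and 41 mod 5 = 1, so π^41(D) = π^1(D).
Advancing 1 step from D: D → B.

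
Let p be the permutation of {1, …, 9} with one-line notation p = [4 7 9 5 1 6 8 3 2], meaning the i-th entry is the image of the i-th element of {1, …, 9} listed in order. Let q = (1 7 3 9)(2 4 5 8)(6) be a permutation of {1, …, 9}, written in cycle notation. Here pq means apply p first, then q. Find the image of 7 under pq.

2

(pq)(7) = q(p(7)). p(7) = 8, then q(8) = 2. So (pq)(7) = 2.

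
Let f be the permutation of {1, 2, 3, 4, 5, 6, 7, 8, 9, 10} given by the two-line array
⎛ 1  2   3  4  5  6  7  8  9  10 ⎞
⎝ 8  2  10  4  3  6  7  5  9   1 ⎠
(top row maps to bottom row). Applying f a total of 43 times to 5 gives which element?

1

Tracing 5 → 3 → … returns to 5 after 5 steps, so 5 lies in a 5-cycle (1 8 5 3 10).
Powers repeat with period 5 on this cycle, and 43 mod 5 = 3, so f^43(5) = f^3(5).
Advancing 3 steps from 5: 5 → 3 → 10 → 1.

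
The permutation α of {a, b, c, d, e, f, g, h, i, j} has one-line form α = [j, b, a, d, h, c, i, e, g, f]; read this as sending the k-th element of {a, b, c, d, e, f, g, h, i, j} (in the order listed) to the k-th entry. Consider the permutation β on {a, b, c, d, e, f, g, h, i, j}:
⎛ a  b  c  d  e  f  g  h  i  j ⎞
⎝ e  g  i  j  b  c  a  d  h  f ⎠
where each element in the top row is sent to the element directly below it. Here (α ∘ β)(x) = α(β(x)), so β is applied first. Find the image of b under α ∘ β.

First apply β: β(b) = g, then α(g) = i. Thus (α ∘ β)(b) = i.

i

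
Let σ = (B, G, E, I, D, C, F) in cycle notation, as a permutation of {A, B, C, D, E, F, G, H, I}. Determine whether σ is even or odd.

even

The cycle lengths are 7, 1, 1.
A cycle of length ℓ contributes ℓ−1 transpositions, so σ is a product of 6 transpositions — even.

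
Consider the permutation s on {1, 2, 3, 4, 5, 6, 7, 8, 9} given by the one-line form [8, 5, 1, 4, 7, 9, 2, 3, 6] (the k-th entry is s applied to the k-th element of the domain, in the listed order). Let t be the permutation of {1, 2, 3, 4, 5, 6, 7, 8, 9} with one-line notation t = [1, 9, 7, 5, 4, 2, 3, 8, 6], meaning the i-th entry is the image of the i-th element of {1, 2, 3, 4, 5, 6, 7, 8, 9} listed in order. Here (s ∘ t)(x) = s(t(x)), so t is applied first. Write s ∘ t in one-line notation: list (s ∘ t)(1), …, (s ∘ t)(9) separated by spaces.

8 6 2 7 4 5 1 3 9

Chase each element through t then s: 1 → 1 → 8; 2 → 9 → 6; 3 → 7 → 2; 4 → 5 → 7; 5 → 4 → 4; 6 → 2 → 5; 7 → 3 → 1; 8 → 8 → 3; 9 → 6 → 9.
So s ∘ t in one-line form is 8 6 2 7 4 5 1 3 9.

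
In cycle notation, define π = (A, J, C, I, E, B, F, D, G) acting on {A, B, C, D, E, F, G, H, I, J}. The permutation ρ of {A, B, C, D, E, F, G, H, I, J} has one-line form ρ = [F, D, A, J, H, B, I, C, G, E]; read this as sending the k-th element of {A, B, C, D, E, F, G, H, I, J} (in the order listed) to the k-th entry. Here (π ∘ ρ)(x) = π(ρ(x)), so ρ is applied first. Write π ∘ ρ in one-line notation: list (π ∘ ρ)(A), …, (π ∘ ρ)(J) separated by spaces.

(π ∘ ρ)(x) = π(ρ(x)). Computing each image: π(ρ(A)) = π(F) = D, π(ρ(B)) = π(D) = G, π(ρ(C)) = π(A) = J, π(ρ(D)) = π(J) = C, π(ρ(E)) = π(H) = H, π(ρ(F)) = π(B) = F, π(ρ(G)) = π(I) = E, π(ρ(H)) = π(C) = I, π(ρ(I)) = π(G) = A, π(ρ(J)) = π(E) = B.
Hence π ∘ ρ = [D G J C H F E I A B].

D G J C H F E I A B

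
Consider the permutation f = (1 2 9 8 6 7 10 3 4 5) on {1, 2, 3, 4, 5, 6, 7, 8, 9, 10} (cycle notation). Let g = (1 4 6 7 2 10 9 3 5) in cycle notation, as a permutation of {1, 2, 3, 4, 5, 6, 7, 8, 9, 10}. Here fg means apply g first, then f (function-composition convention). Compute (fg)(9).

First apply g: g(9) = 3, then f(3) = 4. Thus (fg)(9) = 4.

4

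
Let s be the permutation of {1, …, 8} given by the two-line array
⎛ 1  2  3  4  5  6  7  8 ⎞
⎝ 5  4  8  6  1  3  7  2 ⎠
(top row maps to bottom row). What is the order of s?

Decomposing into disjoint cycles gives cycle lengths 5, 2, 1.
Since disjoint cycles commute, ord(s) = lcm(5, 2) = 10.

10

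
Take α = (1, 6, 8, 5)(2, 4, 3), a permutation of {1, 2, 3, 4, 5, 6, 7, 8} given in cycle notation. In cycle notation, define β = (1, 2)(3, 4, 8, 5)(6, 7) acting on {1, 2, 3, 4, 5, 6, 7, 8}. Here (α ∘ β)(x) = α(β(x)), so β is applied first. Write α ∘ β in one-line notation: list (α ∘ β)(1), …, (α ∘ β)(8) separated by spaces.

For each element, apply β then α: 1 → 2 → 4; 2 → 1 → 6; 3 → 4 → 3; 4 → 8 → 5; 5 → 3 → 2; 6 → 7 → 7; 7 → 6 → 8; 8 → 5 → 1.
Collecting the images, α ∘ β = [4 6 3 5 2 7 8 1].

4 6 3 5 2 7 8 1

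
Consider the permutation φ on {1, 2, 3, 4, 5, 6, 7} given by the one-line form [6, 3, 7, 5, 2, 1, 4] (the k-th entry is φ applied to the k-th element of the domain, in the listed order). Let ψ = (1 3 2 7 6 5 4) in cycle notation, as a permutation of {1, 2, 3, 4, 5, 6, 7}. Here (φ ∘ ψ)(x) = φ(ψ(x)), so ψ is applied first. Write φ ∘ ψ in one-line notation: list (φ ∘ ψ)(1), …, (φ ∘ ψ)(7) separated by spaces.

(φ ∘ ψ)(x) = φ(ψ(x)). Computing each image: φ(ψ(1)) = φ(3) = 7, φ(ψ(2)) = φ(7) = 4, φ(ψ(3)) = φ(2) = 3, φ(ψ(4)) = φ(1) = 6, φ(ψ(5)) = φ(4) = 5, φ(ψ(6)) = φ(5) = 2, φ(ψ(7)) = φ(6) = 1.
Hence φ ∘ ψ = [7 4 3 6 5 2 1].

7 4 3 6 5 2 1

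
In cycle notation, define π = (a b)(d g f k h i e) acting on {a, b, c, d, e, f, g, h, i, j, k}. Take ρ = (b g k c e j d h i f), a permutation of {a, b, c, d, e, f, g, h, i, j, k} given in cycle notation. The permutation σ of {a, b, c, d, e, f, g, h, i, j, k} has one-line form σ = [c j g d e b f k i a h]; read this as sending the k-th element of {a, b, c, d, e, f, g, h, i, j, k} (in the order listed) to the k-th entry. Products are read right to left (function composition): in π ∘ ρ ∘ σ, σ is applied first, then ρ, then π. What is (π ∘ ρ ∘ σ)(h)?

Chase h: σ(h) = k; ρ(k) = c; π(c) = c. Hence (π ∘ ρ ∘ σ)(h) = c.

c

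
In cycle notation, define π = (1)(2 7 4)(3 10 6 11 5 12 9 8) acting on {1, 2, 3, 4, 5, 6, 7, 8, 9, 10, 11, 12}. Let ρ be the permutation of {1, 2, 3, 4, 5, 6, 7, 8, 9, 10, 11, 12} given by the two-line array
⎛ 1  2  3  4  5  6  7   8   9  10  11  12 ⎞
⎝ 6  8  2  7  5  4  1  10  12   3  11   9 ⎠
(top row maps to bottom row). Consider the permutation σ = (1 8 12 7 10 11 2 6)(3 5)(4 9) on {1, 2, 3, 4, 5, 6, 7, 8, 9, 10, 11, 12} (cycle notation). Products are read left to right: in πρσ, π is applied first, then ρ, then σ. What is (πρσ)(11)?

Chase 11: π(11) = 5; ρ(5) = 5; σ(5) = 3. Hence (πρσ)(11) = 3.

3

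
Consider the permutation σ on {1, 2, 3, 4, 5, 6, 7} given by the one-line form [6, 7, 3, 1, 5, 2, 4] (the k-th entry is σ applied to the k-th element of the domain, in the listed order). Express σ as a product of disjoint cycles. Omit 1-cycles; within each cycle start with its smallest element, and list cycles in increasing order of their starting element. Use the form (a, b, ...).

Iterating σ from 1 gives 1 → 6 → 2 → 7 → 4 → 1; that is the 5-cycle (1, 6, 2, 7, 4).
Repeating from the next unused element and collecting all non-trivial cycles gives (1, 6, 2, 7, 4).

(1, 6, 2, 7, 4)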